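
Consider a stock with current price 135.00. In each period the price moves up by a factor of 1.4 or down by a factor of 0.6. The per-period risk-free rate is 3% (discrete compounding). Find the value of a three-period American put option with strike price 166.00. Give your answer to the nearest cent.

51.38

Risk-neutral probability p = (1 + 0.03 − 0.6)/(1.4 − 0.6) = 0.4300/0.8000 = 0.5375
Terminal stock prices: S_uuu = 370.4, S_uud = 158.8, S_udd = 68.04, S_ddd = 29.16
Terminal payoffs (K − S): max(-204.4, 0) = 0, max(7.24, 0) = 7.24, max(97.96, 0) = 97.96, max(136.8, 0) = 136.8
Node uu (S = 264.6): continuation = 1/1.03·[0.5375·0.0000 + 0.4625·7.2400] = 3.2510; exercise value = 0.0000 ≤ continuation, so V_uu = 3.2510
Node ud (S = 113.4): continuation = 1/1.03·[0.5375·7.2400 + 0.4625·97.9600] = 47.7650; exercise value = 52.6000 > continuation, so V_ud = 52.6000 (exercise)
Node dd (S = 48.6): continuation = 1/1.03·[0.5375·97.9600 + 0.4625·136.8400] = 112.5650; exercise value = 117.4000 > continuation, so V_dd = 117.4000 (exercise)
Node u (S = 189): continuation = 1/1.03·[0.5375·3.2510 + 0.4625·52.6000] = 25.3154; exercise value = 0.0000 ≤ continuation, so V_u = 25.3154
Node d (S = 81): continuation = 1/1.03·[0.5375·52.6000 + 0.4625·117.4000] = 80.1650; exercise value = 85.0000 > continuation, so V_d = 85.0000 (exercise)
Node 0 (S = 135): continuation = 1/1.03·[0.5375·25.3154 + 0.4625·85.0000] = 51.3782; exercise value = 31.0000 ≤ continuation, so V_0 = 51.3782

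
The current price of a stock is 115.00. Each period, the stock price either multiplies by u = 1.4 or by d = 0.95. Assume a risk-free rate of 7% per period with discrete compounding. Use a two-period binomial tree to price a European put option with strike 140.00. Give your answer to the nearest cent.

17.01

Risk-neutral probability p = (1 + 0.07 − 0.95)/(1.4 − 0.95) = 0.1200/0.4500 = 0.2667
Terminal stock prices: S_uu = 225.4, S_ud = 152.9, S_dd = 103.8
Terminal payoffs (K − S): max(-85.4, 0) = 0, max(-12.95, 0) = 0, max(36.21, 0) = 36.21
Node u (S = 161): V_u = 1/1.07·[0.2667·0.0000 + 0.7333·0.0000] = 0.0000
Node d (S = 109.2): V_d = 1/1.07·[0.2667·0.0000 + 0.7333·36.2125] = 24.8185
Node 0 (S = 115): V_0 = 1/1.07·[0.2667·0.0000 + 0.7333·24.8185] = 17.0096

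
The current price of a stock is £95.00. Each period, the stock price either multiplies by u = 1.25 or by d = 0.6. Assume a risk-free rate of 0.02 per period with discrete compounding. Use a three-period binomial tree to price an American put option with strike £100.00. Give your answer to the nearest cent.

Risk-neutral probability p = (1 + 0.02 − 0.6)/(1.25 − 0.6) = 0.4200/0.6500 = 0.6462
Terminal stock prices: S_uuu = 185.5, S_uud = 89.06, S_udd = 42.75, S_ddd = 20.52
Terminal payoffs (K − S): max(-85.55, 0) = 0, max(10.94, 0) = 10.94, max(57.25, 0) = 57.25, max(79.48, 0) = 79.48
Node uu (S = 148.4): continuation = 1/1.02·[0.6462·0.0000 + 0.3538·10.9375] = 3.7943; exercise value = 0.0000 ≤ continuation, so V_uu = 3.7943
Node ud (S = 71.25): continuation = 1/1.02·[0.6462·10.9375 + 0.3538·57.2500] = 26.7892; exercise value = 28.7500 > continuation, so V_ud = 28.7500 (exercise)
Node dd (S = 34.2): continuation = 1/1.02·[0.6462·57.2500 + 0.3538·79.4800] = 63.8392; exercise value = 65.8000 > continuation, so V_dd = 65.8000 (exercise)
Node u (S = 118.8): continuation = 1/1.02·[0.6462·3.7943 + 0.3538·28.7500] = 12.3772; exercise value = 0.0000 ≤ continuation, so V_u = 12.3772
Node d (S = 57): continuation = 1/1.02·[0.6462·28.7500 + 0.3538·65.8000] = 41.0392; exercise value = 43.0000 > continuation, so V_d = 43.0000 (exercise)
Node 0 (S = 95): continuation = 1/1.02·[0.6462·12.3772 + 0.3538·43.0000] = 22.7578; exercise value = 5.0000 ≤ continuation, so V_0 = 22.7578

£22.76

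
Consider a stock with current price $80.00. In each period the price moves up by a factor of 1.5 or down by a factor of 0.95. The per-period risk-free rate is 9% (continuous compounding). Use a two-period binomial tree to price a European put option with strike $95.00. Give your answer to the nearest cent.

Risk-neutral probability p = (e^0.09 − 0.95)/(1.5 − 0.95) = 0.1442/0.5500 = 0.2621
Terminal stock prices: S_uu = 180, S_ud = 114, S_dd = 72.2
Terminal payoffs (K − S): max(-85, 0) = 0, max(-19, 0) = 0, max(22.8, 0) = 22.8
Node u (S = 120): V_u = e^(−0.09)·[0.2621·0.0000 + 0.7379·0.0000] = 0.0000
Node d (S = 76): V_d = e^(−0.09)·[0.2621·0.0000 + 0.7379·22.8000] = 15.3754
Node 0 (S = 80): V_0 = e^(−0.09)·[0.2621·0.0000 + 0.7379·15.3754] = 10.3685

$10.37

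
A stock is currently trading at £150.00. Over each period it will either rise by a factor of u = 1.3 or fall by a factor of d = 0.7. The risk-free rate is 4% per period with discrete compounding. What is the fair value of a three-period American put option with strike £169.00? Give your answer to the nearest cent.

£34.05

Risk-neutral probability p = (1 + 0.04 − 0.7)/(1.3 − 0.7) = 0.3400/0.6000 = 0.5667
Terminal stock prices: S_uuu = 329.6, S_uud = 177.5, S_udd = 95.55, S_ddd = 51.45
Terminal payoffs (K − S): max(-160.6, 0) = 0, max(-8.45, 0) = 0, max(73.45, 0) = 73.45, max(117.6, 0) = 117.6
Node uu (S = 253.5): continuation = 1/1.04·[0.5667·0.0000 + 0.4333·0.0000] = 0.0000; exercise value = 0.0000 ≤ continuation, so V_uu = 0.0000
Node ud (S = 136.5): continuation = 1/1.04·[0.5667·0.0000 + 0.4333·73.4500] = 30.6042; exercise value = 32.5000 > continuation, so V_ud = 32.5000 (exercise)
Node dd (S = 73.5): continuation = 1/1.04·[0.5667·73.4500 + 0.4333·117.5500] = 89.0000; exercise value = 95.5000 > continuation, so V_dd = 95.5000 (exercise)
Node u (S = 195): continuation = 1/1.04·[0.5667·0.0000 + 0.4333·32.5000] = 13.5417; exercise value = 0.0000 ≤ continuation, so V_u = 13.5417
Node d (S = 105): continuation = 1/1.04·[0.5667·32.5000 + 0.4333·95.5000] = 57.5000; exercise value = 64.0000 > continuation, so V_d = 64.0000 (exercise)
Node 0 (S = 150): continuation = 1/1.04·[0.5667·13.5417 + 0.4333·64.0000] = 34.0451; exercise value = 19.0000 ≤ continuation, so V_0 = 34.0451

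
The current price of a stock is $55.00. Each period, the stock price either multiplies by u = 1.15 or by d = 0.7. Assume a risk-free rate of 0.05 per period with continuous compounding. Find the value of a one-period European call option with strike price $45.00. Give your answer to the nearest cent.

$13.55

Risk-neutral probability p = (e^0.05 − 0.7)/(1.15 − 0.7) = 0.3513/0.4500 = 0.7806
Terminal stock prices: S_u = 63.25, S_d = 38.5
Terminal payoffs (S − K): max(18.25, 0) = 18.25, max(-6.5, 0) = 0
Node 0 (S = 55): V_0 = e^(−0.05)·[0.7806·18.2500 + 0.2194·0.0000] = 13.5512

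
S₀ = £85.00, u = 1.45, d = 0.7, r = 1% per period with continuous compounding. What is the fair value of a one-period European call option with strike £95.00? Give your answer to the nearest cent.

Risk-neutral probability p = (e^0.01 − 0.7)/(1.45 − 0.7) = 0.3101/0.7500 = 0.4134
Terminal stock prices: S_u = 123.2, S_d = 59.5
Terminal payoffs (S − K): max(28.25, 0) = 28.25, max(-35.5, 0) = 0
Node 0 (S = 85): V_0 = e^(−0.01)·[0.4134·28.2500 + 0.5866·0.0000] = 11.5624

£11.56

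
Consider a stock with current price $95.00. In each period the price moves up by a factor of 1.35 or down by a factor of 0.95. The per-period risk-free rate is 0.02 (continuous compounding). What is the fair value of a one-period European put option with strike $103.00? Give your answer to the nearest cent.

Risk-neutral probability p = (e^0.02 − 0.95)/(1.35 − 0.95) = 0.0702/0.4000 = 0.1755
Terminal stock prices: S_u = 128.2, S_d = 90.25
Terminal payoffs (K − S): max(-25.25, 0) = 0, max(12.75, 0) = 12.75
Node 0 (S = 95): V_0 = e^(−0.02)·[0.1755·0.0000 + 0.8245·12.7500] = 10.3042

$10.30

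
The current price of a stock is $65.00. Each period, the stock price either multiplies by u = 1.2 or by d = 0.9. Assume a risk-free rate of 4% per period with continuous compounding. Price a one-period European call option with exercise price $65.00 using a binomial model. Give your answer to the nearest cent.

$5.86

Risk-neutral probability p = (e^0.04 − 0.9)/(1.2 − 0.9) = 0.1408/0.3000 = 0.4694
Terminal stock prices: S_u = 78, S_d = 58.5
Terminal payoffs (S − K): max(13, 0) = 13, max(-6.5, 0) = 0
Node 0 (S = 65): V_0 = e^(−0.04)·[0.4694·13.0000 + 0.5306·0.0000] = 5.8625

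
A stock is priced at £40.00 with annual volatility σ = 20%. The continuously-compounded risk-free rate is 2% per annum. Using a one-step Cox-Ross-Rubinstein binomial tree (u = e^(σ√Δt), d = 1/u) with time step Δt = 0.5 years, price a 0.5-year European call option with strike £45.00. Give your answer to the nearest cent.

CRR parameters: u = e^(σ√Δt) = e^(0.2·√0.5) = 1.1519, d = 1/u = 0.8681
Per-period rate: rΔt = 0.02·0.5 = 0.01, so R = e^0.01 = 1.0101
Risk-neutral probability p = (e^0.01 − 0.8681)/(1.1519 − 0.8681) = 0.1419/0.2838 = 0.5001
Terminal stock prices: S_u = 46.08, S_d = 34.72
Terminal payoffs (S − K): max(1.076, 0) = 1.076, max(-10.28, 0) = 0
Node 0 (S = 40): V_0 = e^(−0.01)·[0.5001·1.0764 + 0.4999·0.0000] = 0.5330

£0.53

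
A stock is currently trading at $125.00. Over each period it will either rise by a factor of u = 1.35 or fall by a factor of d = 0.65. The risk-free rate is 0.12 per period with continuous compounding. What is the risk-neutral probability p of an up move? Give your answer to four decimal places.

Risk-neutral probability p = (e^0.12 − 0.65)/(1.35 − 0.65) = 0.4775/0.7000 = 0.6821

p = 0.6821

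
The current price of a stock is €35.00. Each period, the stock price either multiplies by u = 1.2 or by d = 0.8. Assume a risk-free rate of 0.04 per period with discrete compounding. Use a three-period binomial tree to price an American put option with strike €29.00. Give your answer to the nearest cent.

€1.34

Risk-neutral probability p = (1 + 0.04 − 0.8)/(1.2 − 0.8) = 0.2400/0.4000 = 0.6000
Terminal stock prices: S_uuu = 60.48, S_uud = 40.32, S_udd = 26.88, S_ddd = 17.92
Terminal payoffs (K − S): max(-31.48, 0) = 0, max(-11.32, 0) = 0, max(2.12, 0) = 2.12, max(11.08, 0) = 11.08
Node uu (S = 50.4): continuation = 1/1.04·[0.6000·0.0000 + 0.4000·0.0000] = 0.0000; exercise value = 0.0000 ≤ continuation, so V_uu = 0.0000
Node ud (S = 33.6): continuation = 1/1.04·[0.6000·0.0000 + 0.4000·2.1200] = 0.8154; exercise value = 0.0000 ≤ continuation, so V_ud = 0.8154
Node dd (S = 22.4): continuation = 1/1.04·[0.6000·2.1200 + 0.4000·11.0800] = 5.4846; exercise value = 6.6000 > continuation, so V_dd = 6.6000 (exercise)
Node u (S = 42): continuation = 1/1.04·[0.6000·0.0000 + 0.4000·0.8154] = 0.3136; exercise value = 0.0000 ≤ continuation, so V_u = 0.3136
Node d (S = 28): continuation = 1/1.04·[0.6000·0.8154 + 0.4000·6.6000] = 3.0089; exercise value = 1.0000 ≤ continuation, so V_d = 3.0089
Node 0 (S = 35): continuation = 1/1.04·[0.6000·0.3136 + 0.4000·3.0089] = 1.3382; exercise value = 0.0000 ≤ continuation, so V_0 = 1.3382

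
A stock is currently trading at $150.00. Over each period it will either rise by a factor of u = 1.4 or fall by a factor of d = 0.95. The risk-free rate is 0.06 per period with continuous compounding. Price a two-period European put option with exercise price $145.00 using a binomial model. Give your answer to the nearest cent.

$4.82

Risk-neutral probability p = (e^0.06 − 0.95)/(1.4 − 0.95) = 0.1118/0.4500 = 0.2485
Terminal stock prices: S_uu = 294, S_ud = 199.5, S_dd = 135.4
Terminal payoffs (K − S): max(-149, 0) = 0, max(-54.5, 0) = 0, max(9.625, 0) = 9.625
Node u (S = 210): V_u = e^(−0.06)·[0.2485·0.0000 + 0.7515·0.0000] = 0.0000
Node d (S = 142.5): V_d = e^(−0.06)·[0.2485·0.0000 + 0.7515·9.6250] = 6.8117
Node 0 (S = 150): V_0 = e^(−0.06)·[0.2485·0.0000 + 0.7515·6.8117] = 4.8207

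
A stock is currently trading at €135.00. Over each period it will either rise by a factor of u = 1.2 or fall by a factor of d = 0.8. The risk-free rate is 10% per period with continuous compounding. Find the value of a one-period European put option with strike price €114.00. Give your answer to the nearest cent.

Risk-neutral probability p = (e^0.1 − 0.8)/(1.2 − 0.8) = 0.3052/0.4000 = 0.7629
Terminal stock prices: S_u = 162, S_d = 108
Terminal payoffs (K − S): max(-48, 0) = 0, max(6, 0) = 6
Node 0 (S = 135): V_0 = e^(−0.1)·[0.7629·0.0000 + 0.2371·6.0000] = 1.2871

€1.29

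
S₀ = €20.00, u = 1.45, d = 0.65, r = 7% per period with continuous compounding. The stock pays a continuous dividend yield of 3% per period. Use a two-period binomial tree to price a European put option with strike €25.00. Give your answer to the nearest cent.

€6.44

Per-period risk-free factor R = e^0.07 = 1.0725; dividend-adjusted growth = e^(0.07−0.03) = 1.0408.
Risk-neutral probability p = (1.0408 − 0.65)/(1.45 − 0.65) = 0.3908/0.8000 = 0.4885
Terminal stock prices: S_uu = 42.05, S_ud = 18.85, S_dd = 8.45
Terminal payoffs (K − S): max(-17.05, 0) = 0, max(6.15, 0) = 6.15, max(16.55, 0) = 16.55
Node u (S = 29): V_u = e^(−0.07)·[0.4885·0.0000 + 0.5115·6.1500] = 2.9330
Node d (S = 13): V_d = e^(−0.07)·[0.4885·6.1500 + 0.5115·16.5500] = 10.6941
Node 0 (S = 20): V_0 = e^(−0.07)·[0.4885·2.9330 + 0.5115·10.6941] = 6.4360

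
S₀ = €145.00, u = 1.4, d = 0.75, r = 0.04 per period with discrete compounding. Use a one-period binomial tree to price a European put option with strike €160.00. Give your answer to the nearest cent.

€27.29

Risk-neutral probability p = (1 + 0.04 − 0.75)/(1.4 − 0.75) = 0.2900/0.6500 = 0.4462
Terminal stock prices: S_u = 203, S_d = 108.8
Terminal payoffs (K − S): max(-43, 0) = 0, max(51.25, 0) = 51.25
Node 0 (S = 145): V_0 = 1/1.04·[0.4462·0.0000 + 0.5538·51.2500] = 27.2929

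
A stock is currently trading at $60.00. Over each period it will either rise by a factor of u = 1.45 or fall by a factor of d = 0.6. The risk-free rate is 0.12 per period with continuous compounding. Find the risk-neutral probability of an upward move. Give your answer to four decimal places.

p = 0.6206

Risk-neutral probability p = (e^0.12 − 0.6)/(1.45 − 0.6) = 0.5275/0.8500 = 0.6206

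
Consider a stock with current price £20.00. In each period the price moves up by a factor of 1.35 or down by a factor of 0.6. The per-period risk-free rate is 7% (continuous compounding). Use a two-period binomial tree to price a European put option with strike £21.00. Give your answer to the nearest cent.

Risk-neutral probability p = (e^0.07 − 0.6)/(1.35 − 0.6) = 0.4725/0.7500 = 0.6300
Terminal stock prices: S_uu = 36.45, S_ud = 16.2, S_dd = 7.2
Terminal payoffs (K − S): max(-15.45, 0) = 0, max(4.8, 0) = 4.8, max(13.8, 0) = 13.8
Node u (S = 27): V_u = e^(−0.07)·[0.6300·0.0000 + 0.3700·4.8000] = 1.6559
Node d (S = 12): V_d = e^(−0.07)·[0.6300·4.8000 + 0.3700·13.8000] = 7.5803
Node 0 (S = 20): V_0 = e^(−0.07)·[0.6300·1.6559 + 0.3700·7.5803] = 3.5877

£3.59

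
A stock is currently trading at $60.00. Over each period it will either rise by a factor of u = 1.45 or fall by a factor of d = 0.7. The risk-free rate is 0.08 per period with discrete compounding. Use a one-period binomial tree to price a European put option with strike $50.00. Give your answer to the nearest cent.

Risk-neutral probability p = (1 + 0.08 − 0.7)/(1.45 − 0.7) = 0.3800/0.7500 = 0.5067
Terminal stock prices: S_u = 87, S_d = 42
Terminal payoffs (K − S): max(-37, 0) = 0, max(8, 0) = 8
Node 0 (S = 60): V_0 = 1/1.08·[0.5067·0.0000 + 0.4933·8.0000] = 3.6543

$3.65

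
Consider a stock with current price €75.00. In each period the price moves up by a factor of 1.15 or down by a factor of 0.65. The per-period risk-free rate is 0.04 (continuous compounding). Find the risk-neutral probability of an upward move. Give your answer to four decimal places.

Risk-neutral probability p = (e^0.04 − 0.65)/(1.15 − 0.65) = 0.3908/0.5000 = 0.7816

p = 0.7816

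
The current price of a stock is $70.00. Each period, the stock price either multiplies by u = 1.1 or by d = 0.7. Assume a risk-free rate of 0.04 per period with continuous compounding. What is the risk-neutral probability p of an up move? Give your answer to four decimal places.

p = 0.8520

Risk-neutral probability p = (e^0.04 − 0.7)/(1.1 − 0.7) = 0.3408/0.4000 = 0.8520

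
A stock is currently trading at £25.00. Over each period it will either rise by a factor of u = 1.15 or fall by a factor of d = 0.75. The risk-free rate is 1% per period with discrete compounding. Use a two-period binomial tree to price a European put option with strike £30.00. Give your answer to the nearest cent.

Risk-neutral probability p = (1 + 0.01 − 0.75)/(1.15 − 0.75) = 0.2600/0.4000 = 0.6500
Terminal stock prices: S_uu = 33.06, S_ud = 21.56, S_dd = 14.06
Terminal payoffs (K − S): max(-3.062, 0) = 0, max(8.438, 0) = 8.438, max(15.94, 0) = 15.94
Node u (S = 28.75): V_u = 1/1.01·[0.6500·0.0000 + 0.3500·8.4375] = 2.9239
Node d (S = 18.75): V_d = 1/1.01·[0.6500·8.4375 + 0.3500·15.9375] = 10.9530
Node 0 (S = 25): V_0 = 1/1.01·[0.6500·2.9239 + 0.3500·10.9530] = 5.6773

£5.68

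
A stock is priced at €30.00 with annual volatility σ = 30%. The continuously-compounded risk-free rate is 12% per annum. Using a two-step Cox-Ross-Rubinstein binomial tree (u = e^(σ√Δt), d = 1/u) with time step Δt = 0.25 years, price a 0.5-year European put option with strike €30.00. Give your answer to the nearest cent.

€1.39

CRR parameters: u = e^(σ√Δt) = e^(0.3·√0.25) = 1.1618, d = 1/u = 0.8607
Per-period rate: rΔt = 0.12·0.25 = 0.03, so R = e^0.03 = 1.0305
Risk-neutral probability p = (e^0.03 − 0.8607)/(1.1618 − 0.8607) = 0.1697/0.3011 = 0.5637
Terminal stock prices: S_uu = 40.5, S_ud = 30, S_dd = 22.22
Terminal payoffs (K − S): max(-10.5, 0) = 0, max(0, 0) = 0, max(7.775, 0) = 7.775
Node u (S = 34.86): V_u = e^(−0.03)·[0.5637·0.0000 + 0.4363·0.0000] = 0.0000
Node d (S = 25.82): V_d = e^(−0.03)·[0.5637·0.0000 + 0.4363·7.7755] = 3.2921
Node 0 (S = 30): V_0 = e^(−0.03)·[0.5637·0.0000 + 0.4363·3.2921] = 1.3939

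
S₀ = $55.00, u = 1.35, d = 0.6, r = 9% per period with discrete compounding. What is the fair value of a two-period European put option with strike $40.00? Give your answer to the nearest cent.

Risk-neutral probability p = (1 + 0.09 − 0.6)/(1.35 − 0.6) = 0.4900/0.7500 = 0.6533
Terminal stock prices: S_uu = 100.2, S_ud = 44.55, S_dd = 19.8
Terminal payoffs (K − S): max(-60.24, 0) = 0, max(-4.55, 0) = 0, max(20.2, 0) = 20.2
Node u (S = 74.25): V_u = 1/1.09·[0.6533·0.0000 + 0.3467·0.0000] = 0.0000
Node d (S = 33): V_d = 1/1.09·[0.6533·0.0000 + 0.3467·20.2000] = 6.4245
Node 0 (S = 55): V_0 = 1/1.09·[0.6533·0.0000 + 0.3467·6.4245] = 2.0433

$2.04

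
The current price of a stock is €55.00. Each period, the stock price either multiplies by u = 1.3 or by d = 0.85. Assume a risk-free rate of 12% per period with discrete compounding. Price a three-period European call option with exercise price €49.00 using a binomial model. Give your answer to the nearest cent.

€20.82

Risk-neutral probability p = (1 + 0.12 − 0.85)/(1.3 − 0.85) = 0.2700/0.4500 = 0.6000
Terminal stock prices: S_uuu = 120.8, S_uud = 79.01, S_udd = 51.66, S_ddd = 33.78
Terminal payoffs (S − K): max(71.84, 0) = 71.84, max(30.01, 0) = 30.01, max(2.659, 0) = 2.659, max(-15.22, 0) = 0
Node uu (S = 92.95): V_uu = 1/1.12·[0.6000·71.8350 + 0.4000·30.0075] = 49.2000
Node ud (S = 60.77): V_ud = 1/1.12·[0.6000·30.0075 + 0.4000·2.6587] = 17.0250
Node dd (S = 39.74): V_dd = 1/1.12·[0.6000·2.6587 + 0.4000·0.0000] = 1.4243
Node u (S = 71.5): V_u = 1/1.12·[0.6000·49.2000 + 0.4000·17.0250] = 32.4375
Node d (S = 46.75): V_d = 1/1.12·[0.6000·17.0250 + 0.4000·1.4243] = 9.6292
Node 0 (S = 55): V_0 = 1/1.12·[0.6000·32.4375 + 0.4000·9.6292] = 20.8162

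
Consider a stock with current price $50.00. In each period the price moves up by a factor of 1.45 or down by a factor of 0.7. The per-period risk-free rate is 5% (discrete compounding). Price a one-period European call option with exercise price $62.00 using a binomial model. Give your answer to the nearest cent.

$4.67

Risk-neutral probability p = (1 + 0.05 − 0.7)/(1.45 − 0.7) = 0.3500/0.7500 = 0.4667
Terminal stock prices: S_u = 72.5, S_d = 35
Terminal payoffs (S − K): max(10.5, 0) = 10.5, max(-27, 0) = 0
Node 0 (S = 50): V_0 = 1/1.05·[0.4667·10.5000 + 0.5333·0.0000] = 4.6667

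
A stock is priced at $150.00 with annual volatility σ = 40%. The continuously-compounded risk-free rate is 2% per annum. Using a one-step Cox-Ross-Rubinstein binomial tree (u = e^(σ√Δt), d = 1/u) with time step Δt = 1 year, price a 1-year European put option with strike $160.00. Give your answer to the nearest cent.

CRR parameters: u = e^(σ√Δt) = e^(0.4·√1) = 1.4918, d = 1/u = 0.6703
Per-period rate: rΔt = 0.02·1 = 0.02, so R = e^0.02 = 1.0202
Risk-neutral probability p = (e^0.02 − 0.6703)/(1.4918 − 0.6703) = 0.3499/0.8215 = 0.4259
Terminal stock prices: S_u = 223.8, S_d = 100.5
Terminal payoffs (K − S): max(-63.77, 0) = 0, max(59.45, 0) = 59.45
Node 0 (S = 150): V_0 = e^(−0.02)·[0.4259·0.0000 + 0.5741·59.4520] = 33.4554

$33.46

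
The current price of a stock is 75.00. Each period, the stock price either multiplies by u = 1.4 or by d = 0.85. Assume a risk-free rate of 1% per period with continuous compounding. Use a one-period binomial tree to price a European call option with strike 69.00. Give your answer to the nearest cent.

Risk-neutral probability p = (e^0.01 − 0.85)/(1.4 − 0.85) = 0.1601/0.5500 = 0.2910
Terminal stock prices: S_u = 105, S_d = 63.75
Terminal payoffs (S − K): max(36, 0) = 36, max(-5.25, 0) = 0
Node 0 (S = 75): V_0 = e^(−0.01)·[0.2910·36.0000 + 0.7090·0.0000] = 10.3718

10.37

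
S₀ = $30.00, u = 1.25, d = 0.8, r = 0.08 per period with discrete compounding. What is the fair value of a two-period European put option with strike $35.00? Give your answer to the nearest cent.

Risk-neutral probability p = (1 + 0.08 − 0.8)/(1.25 − 0.8) = 0.2800/0.4500 = 0.6222
Terminal stock prices: S_uu = 46.88, S_ud = 30, S_dd = 19.2
Terminal payoffs (K − S): max(-11.88, 0) = 0, max(5, 0) = 5, max(15.8, 0) = 15.8
Node u (S = 37.5): V_u = 1/1.08·[0.6222·0.0000 + 0.3778·5.0000] = 1.7490
Node d (S = 24): V_d = 1/1.08·[0.6222·5.0000 + 0.3778·15.8000] = 8.4074
Node 0 (S = 30): V_0 = 1/1.08·[0.6222·1.7490 + 0.3778·8.4074] = 3.9485

$3.95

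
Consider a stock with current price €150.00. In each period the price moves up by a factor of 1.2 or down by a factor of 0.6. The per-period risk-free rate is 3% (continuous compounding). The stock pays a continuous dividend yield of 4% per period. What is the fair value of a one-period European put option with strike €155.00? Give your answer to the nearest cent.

Per-period risk-free factor R = e^0.03 = 1.0305; dividend-adjusted growth = e^(0.03−0.04) = 0.9900.
Risk-neutral probability p = (0.9900 − 0.6)/(1.2 − 0.6) = 0.3900/0.6000 = 0.6501
Terminal stock prices: S_u = 180, S_d = 90
Terminal payoffs (K − S): max(-25, 0) = 0, max(65, 0) = 65
Node 0 (S = 150): V_0 = e^(−0.03)·[0.6501·0.0000 + 0.3499·65.0000] = 22.0724

€22.07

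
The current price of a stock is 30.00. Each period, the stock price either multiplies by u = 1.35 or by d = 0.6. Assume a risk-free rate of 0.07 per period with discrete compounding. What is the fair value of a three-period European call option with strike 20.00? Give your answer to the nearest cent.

15.41

Risk-neutral probability p = (1 + 0.07 − 0.6)/(1.35 − 0.6) = 0.4700/0.7500 = 0.6267
Terminal stock prices: S_uuu = 73.81, S_uud = 32.8, S_udd = 14.58, S_ddd = 6.48
Terminal payoffs (S − K): max(53.81, 0) = 53.81, max(12.8, 0) = 12.8, max(-5.42, 0) = 0, max(-13.52, 0) = 0
Node uu (S = 54.68): V_uu = 1/1.07·[0.6267·53.8113 + 0.3733·12.8050] = 35.9834
Node ud (S = 24.3): V_ud = 1/1.07·[0.6267·12.8050 + 0.3733·0.0000] = 7.4995
Node dd (S = 10.8): V_dd = 1/1.07·[0.6267·0.0000 + 0.3733·0.0000] = 0.0000
Node u (S = 40.5): V_u = 1/1.07·[0.6267·35.9834 + 0.3733·7.4995] = 23.6910
Node d (S = 18): V_d = 1/1.07·[0.6267·7.4995 + 0.3733·0.0000] = 4.3922
Node 0 (S = 30): V_0 = 1/1.07·[0.6267·23.6910 + 0.3733·4.3922] = 15.4076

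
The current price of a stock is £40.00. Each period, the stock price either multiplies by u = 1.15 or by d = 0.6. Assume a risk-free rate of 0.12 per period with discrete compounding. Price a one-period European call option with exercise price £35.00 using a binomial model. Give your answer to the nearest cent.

Risk-neutral probability p = (1 + 0.12 − 0.6)/(1.15 − 0.6) = 0.5200/0.5500 = 0.9455
Terminal stock prices: S_u = 46, S_d = 24
Terminal payoffs (S − K): max(11, 0) = 11, max(-11, 0) = 0
Node 0 (S = 40): V_0 = 1/1.12·[0.9455·11.0000 + 0.0545·0.0000] = 9.2857

£9.29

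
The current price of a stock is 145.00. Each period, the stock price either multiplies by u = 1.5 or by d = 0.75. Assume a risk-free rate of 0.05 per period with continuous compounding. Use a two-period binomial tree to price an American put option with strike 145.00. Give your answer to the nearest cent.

Risk-neutral probability p = (e^0.05 − 0.75)/(1.5 − 0.75) = 0.3013/0.7500 = 0.4017
Terminal stock prices: S_uu = 326.2, S_ud = 163.1, S_dd = 81.56
Terminal payoffs (K − S): max(-181.2, 0) = 0, max(-18.12, 0) = 0, max(63.44, 0) = 63.44
Node u (S = 217.5): continuation = e^(−0.05)·[0.4017·0.0000 + 0.5983·0.0000] = 0.0000; exercise value = 0.0000 ≤ continuation, so V_u = 0.0000
Node d (S = 108.8): continuation = e^(−0.05)·[0.4017·0.0000 + 0.5983·63.4375] = 36.1039; exercise value = 36.2500 > continuation, so V_d = 36.2500 (exercise)
Node 0 (S = 145): continuation = e^(−0.05)·[0.4017·0.0000 + 0.5983·36.2500] = 20.6308; exercise value = 0.0000 ≤ continuation, so V_0 = 20.6308

20.63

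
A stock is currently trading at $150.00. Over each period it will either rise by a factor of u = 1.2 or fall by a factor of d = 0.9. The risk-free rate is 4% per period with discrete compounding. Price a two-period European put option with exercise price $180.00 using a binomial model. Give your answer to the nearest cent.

Risk-neutral probability p = (1 + 0.04 − 0.9)/(1.2 − 0.9) = 0.1400/0.3000 = 0.4667
Terminal stock prices: S_uu = 216, S_ud = 162, S_dd = 121.5
Terminal payoffs (K − S): max(-36, 0) = 0, max(18, 0) = 18, max(58.5, 0) = 58.5
Node u (S = 180): V_u = 1/1.04·[0.4667·0.0000 + 0.5333·18.0000] = 9.2308
Node d (S = 135): V_d = 1/1.04·[0.4667·18.0000 + 0.5333·58.5000] = 38.0769
Node 0 (S = 150): V_0 = 1/1.04·[0.4667·9.2308 + 0.5333·38.0769] = 23.6686

$23.67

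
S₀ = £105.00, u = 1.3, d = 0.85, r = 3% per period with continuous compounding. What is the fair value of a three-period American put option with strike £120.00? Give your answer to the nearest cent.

£20.69

Risk-neutral probability p = (e^0.03 − 0.85)/(1.3 − 0.85) = 0.1805/0.4500 = 0.4010
Terminal stock prices: S_uuu = 230.7, S_uud = 150.8, S_udd = 98.62, S_ddd = 64.48
Terminal payoffs (K − S): max(-110.7, 0) = 0, max(-30.83, 0) = 0, max(21.38, 0) = 21.38, max(55.52, 0) = 55.52
Node uu (S = 177.5): continuation = e^(−0.03)·[0.4010·0.0000 + 0.5990·0.0000] = 0.0000; exercise value = 0.0000 ≤ continuation, so V_uu = 0.0000
Node ud (S = 116): continuation = e^(−0.03)·[0.4010·0.0000 + 0.5990·21.3788] = 12.4272; exercise value = 3.9750 ≤ continuation, so V_ud = 12.4272
Node dd (S = 75.86): continuation = e^(−0.03)·[0.4010·21.3788 + 0.5990·55.5169] = 40.5910; exercise value = 44.1375 > continuation, so V_dd = 44.1375 (exercise)
Node u (S = 136.5): continuation = e^(−0.03)·[0.4010·0.0000 + 0.5990·12.4272] = 7.2238; exercise value = 0.0000 ≤ continuation, so V_u = 7.2238
Node d (S = 89.25): continuation = e^(−0.03)·[0.4010·12.4272 + 0.5990·44.1375] = 30.4927; exercise value = 30.7500 > continuation, so V_d = 30.7500 (exercise)
Node 0 (S = 105): continuation = e^(−0.03)·[0.4010·7.2238 + 0.5990·30.7500] = 20.6858; exercise value = 15.0000 ≤ continuation, so V_0 = 20.6858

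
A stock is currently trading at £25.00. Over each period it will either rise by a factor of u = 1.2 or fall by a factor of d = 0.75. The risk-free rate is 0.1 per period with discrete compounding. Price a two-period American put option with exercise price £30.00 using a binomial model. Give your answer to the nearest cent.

Risk-neutral probability p = (1 + 0.1 − 0.75)/(1.2 − 0.75) = 0.3500/0.4500 = 0.7778
Terminal stock prices: S_uu = 36, S_ud = 22.5, S_dd = 14.06
Terminal payoffs (K − S): max(-6, 0) = 0, max(7.5, 0) = 7.5, max(15.94, 0) = 15.94
Node u (S = 30): continuation = 1/1.1·[0.7778·0.0000 + 0.2222·7.5000] = 1.5152; exercise value = 0.0000 ≤ continuation, so V_u = 1.5152
Node d (S = 18.75): continuation = 1/1.1·[0.7778·7.5000 + 0.2222·15.9375] = 8.5227; exercise value = 11.2500 > continuation, so V_d = 11.2500 (exercise)
Node 0 (S = 25): continuation = 1/1.1·[0.7778·1.5152 + 0.2222·11.2500] = 3.3440; exercise value = 5.0000 > continuation, so V_0 = 5.0000 (exercise)

£5.00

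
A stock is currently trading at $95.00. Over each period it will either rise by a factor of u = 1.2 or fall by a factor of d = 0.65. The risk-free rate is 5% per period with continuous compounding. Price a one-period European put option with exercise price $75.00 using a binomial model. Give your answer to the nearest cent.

$3.41

Risk-neutral probability p = (e^0.05 − 0.65)/(1.2 − 0.65) = 0.4013/0.5500 = 0.7296
Terminal stock prices: S_u = 114, S_d = 61.75
Terminal payoffs (K − S): max(-39, 0) = 0, max(13.25, 0) = 13.25
Node 0 (S = 95): V_0 = e^(−0.05)·[0.7296·0.0000 + 0.2704·13.2500] = 3.4083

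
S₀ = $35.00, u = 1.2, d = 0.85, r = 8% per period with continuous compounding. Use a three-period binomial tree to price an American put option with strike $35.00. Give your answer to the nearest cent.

Risk-neutral probability p = (e^0.08 − 0.85)/(1.2 − 0.85) = 0.2333/0.3500 = 0.6665
Terminal stock prices: S_uuu = 60.48, S_uud = 42.84, S_udd = 30.34, S_ddd = 21.49
Terminal payoffs (K − S): max(-25.48, 0) = 0, max(-7.84, 0) = 0, max(4.655, 0) = 4.655, max(13.51, 0) = 13.51
Node uu (S = 50.4): continuation = e^(−0.08)·[0.6665·0.0000 + 0.3335·0.0000] = 0.0000; exercise value = 0.0000 ≤ continuation, so V_uu = 0.0000
Node ud (S = 35.7): continuation = e^(−0.08)·[0.6665·0.0000 + 0.3335·4.6550] = 1.4329; exercise value = 0.0000 ≤ continuation, so V_ud = 1.4329
Node dd (S = 25.29): continuation = e^(−0.08)·[0.6665·4.6550 + 0.3335·13.5056] = 7.0216; exercise value = 9.7125 > continuation, so V_dd = 9.7125 (exercise)
Node u (S = 42): continuation = e^(−0.08)·[0.6665·0.0000 + 0.3335·1.4329] = 0.4411; exercise value = 0.0000 ≤ continuation, so V_u = 0.4411
Node d (S = 29.75): continuation = e^(−0.08)·[0.6665·1.4329 + 0.3335·9.7125] = 3.8714; exercise value = 5.2500 > continuation, so V_d = 5.2500 (exercise)
Node 0 (S = 35): continuation = e^(−0.08)·[0.6665·0.4411 + 0.3335·5.2500] = 1.8875; exercise value = 0.0000 ≤ continuation, so V_0 = 1.8875

$1.89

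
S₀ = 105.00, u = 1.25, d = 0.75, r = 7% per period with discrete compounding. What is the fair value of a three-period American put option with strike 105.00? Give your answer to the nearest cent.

Risk-neutral probability p = (1 + 0.07 − 0.75)/(1.25 − 0.75) = 0.3200/0.5000 = 0.6400
Terminal stock prices: S_uuu = 205.1, S_uud = 123, S_udd = 73.83, S_ddd = 44.3
Terminal payoffs (K − S): max(-100.1, 0) = 0, max(-18.05, 0) = 0, max(31.17, 0) = 31.17, max(60.7, 0) = 60.7
Node uu (S = 164.1): continuation = 1/1.07·[0.6400·0.0000 + 0.3600·0.0000] = 0.0000; exercise value = 0.0000 ≤ continuation, so V_uu = 0.0000
Node ud (S = 98.44): continuation = 1/1.07·[0.6400·0.0000 + 0.3600·31.1719] = 10.4877; exercise value = 6.5625 ≤ continuation, so V_ud = 10.4877
Node dd (S = 59.06): continuation = 1/1.07·[0.6400·31.1719 + 0.3600·60.7031] = 39.0683; exercise value = 45.9375 > continuation, so V_dd = 45.9375 (exercise)
Node u (S = 131.2): continuation = 1/1.07·[0.6400·0.0000 + 0.3600·10.4877] = 3.5286; exercise value = 0.0000 ≤ continuation, so V_u = 3.5286
Node d (S = 78.75): continuation = 1/1.07·[0.6400·10.4877 + 0.3600·45.9375] = 21.7286; exercise value = 26.2500 > continuation, so V_d = 26.2500 (exercise)
Node 0 (S = 105): continuation = 1/1.07·[0.6400·3.5286 + 0.3600·26.2500] = 10.9423; exercise value = 0.0000 ≤ continuation, so V_0 = 10.9423

10.94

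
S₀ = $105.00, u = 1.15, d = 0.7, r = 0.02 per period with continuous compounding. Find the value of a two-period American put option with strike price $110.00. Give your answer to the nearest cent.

$15.34

Risk-neutral probability p = (e^0.02 − 0.7)/(1.15 − 0.7) = 0.3202/0.4500 = 0.7116
Terminal stock prices: S_uu = 138.9, S_ud = 84.52, S_dd = 51.45
Terminal payoffs (K − S): max(-28.86, 0) = 0, max(25.48, 0) = 25.48, max(58.55, 0) = 58.55
Node u (S = 120.7): continuation = e^(−0.02)·[0.7116·0.0000 + 0.2884·25.4750] = 7.2025; exercise value = 0.0000 ≤ continuation, so V_u = 7.2025
Node d (S = 73.5): continuation = e^(−0.02)·[0.7116·25.4750 + 0.2884·58.5500] = 34.3219; exercise value = 36.5000 > continuation, so V_d = 36.5000 (exercise)
Node 0 (S = 105): continuation = e^(−0.02)·[0.7116·7.2025 + 0.2884·36.5000] = 15.3432; exercise value = 5.0000 ≤ continuation, so V_0 = 15.3432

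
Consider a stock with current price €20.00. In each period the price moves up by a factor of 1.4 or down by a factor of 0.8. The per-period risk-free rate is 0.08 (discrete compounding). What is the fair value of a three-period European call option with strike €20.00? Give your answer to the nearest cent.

€5.96

Risk-neutral probability p = (1 + 0.08 − 0.8)/(1.4 − 0.8) = 0.2800/0.6000 = 0.4667
Terminal stock prices: S_uuu = 54.88, S_uud = 31.36, S_udd = 17.92, S_ddd = 10.24
Terminal payoffs (S − K): max(34.88, 0) = 34.88, max(11.36, 0) = 11.36, max(-2.08, 0) = 0, max(-9.76, 0) = 0
Node uu (S = 39.2): V_uu = 1/1.08·[0.4667·34.8800 + 0.5333·11.3600] = 20.6815
Node ud (S = 22.4): V_ud = 1/1.08·[0.4667·11.3600 + 0.5333·0.0000] = 4.9086
Node dd (S = 12.8): V_dd = 1/1.08·[0.4667·0.0000 + 0.5333·0.0000] = 0.0000
Node u (S = 28): V_u = 1/1.08·[0.4667·20.6815 + 0.5333·4.9086] = 11.3605
Node d (S = 16): V_d = 1/1.08·[0.4667·4.9086 + 0.5333·0.0000] = 2.1210
Node 0 (S = 20): V_0 = 1/1.08·[0.4667·11.3605 + 0.5333·2.1210] = 5.9563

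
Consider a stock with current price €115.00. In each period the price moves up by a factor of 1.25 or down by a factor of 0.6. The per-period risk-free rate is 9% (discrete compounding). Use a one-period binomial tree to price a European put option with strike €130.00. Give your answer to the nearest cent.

€13.78

Risk-neutral probability p = (1 + 0.09 − 0.6)/(1.25 − 0.6) = 0.4900/0.6500 = 0.7538
Terminal stock prices: S_u = 143.8, S_d = 69
Terminal payoffs (K − S): max(-13.75, 0) = 0, max(61, 0) = 61
Node 0 (S = 115): V_0 = 1/1.09·[0.7538·0.0000 + 0.2462·61.0000] = 13.7756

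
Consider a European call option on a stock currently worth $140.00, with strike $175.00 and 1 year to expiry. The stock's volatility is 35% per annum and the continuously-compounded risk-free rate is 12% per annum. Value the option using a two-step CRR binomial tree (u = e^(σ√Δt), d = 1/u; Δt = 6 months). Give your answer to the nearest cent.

$15.32

CRR parameters: u = e^(σ√Δt) = e^(0.35·√0.5) = 1.2808, d = 1/u = 0.7808
Per-period rate: rΔt = 0.12·0.5 = 0.06, so R = e^0.06 = 1.0618
Risk-neutral probability p = (e^0.06 − 0.7808)/(1.2808 − 0.7808) = 0.2811/0.5000 = 0.5621
Terminal stock prices: S_uu = 229.7, S_ud = 140, S_dd = 85.34
Terminal payoffs (S − K): max(54.66, 0) = 54.66, max(-35, 0) = 0, max(-89.66, 0) = 0
Node u (S = 179.3): V_u = e^(−0.06)·[0.5621·54.6640 + 0.4379·0.0000] = 28.9375
Node d (S = 109.3): V_d = e^(−0.06)·[0.5621·0.0000 + 0.4379·0.0000] = 0.0000
Node 0 (S = 140): V_0 = e^(−0.06)·[0.5621·28.9375 + 0.4379·0.0000] = 15.3186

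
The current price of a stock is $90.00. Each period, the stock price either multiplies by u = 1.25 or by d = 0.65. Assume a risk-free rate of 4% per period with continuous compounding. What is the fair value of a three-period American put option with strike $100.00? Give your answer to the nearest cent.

Risk-neutral probability p = (e^0.04 − 0.65)/(1.25 − 0.65) = 0.3908/0.6000 = 0.6514
Terminal stock prices: S_uuu = 175.8, S_uud = 91.41, S_udd = 47.53, S_ddd = 24.72
Terminal payoffs (K − S): max(-75.78, 0) = 0, max(8.594, 0) = 8.594, max(52.47, 0) = 52.47, max(75.28, 0) = 75.28
Node uu (S = 140.6): continuation = e^(−0.04)·[0.6514·0.0000 + 0.3486·8.5938] = 2.8787; exercise value = 0.0000 ≤ continuation, so V_uu = 2.8787
Node ud (S = 73.12): continuation = e^(−0.04)·[0.6514·8.5938 + 0.3486·52.4687] = 22.9539; exercise value = 26.8750 > continuation, so V_ud = 26.8750 (exercise)
Node dd (S = 38.03): continuation = e^(−0.04)·[0.6514·52.4687 + 0.3486·75.2837] = 58.0539; exercise value = 61.9750 > continuation, so V_dd = 61.9750 (exercise)
Node u (S = 112.5): continuation = e^(−0.04)·[0.6514·2.8787 + 0.3486·26.8750] = 10.8041; exercise value = 0.0000 ≤ continuation, so V_u = 10.8041
Node d (S = 58.5): continuation = e^(−0.04)·[0.6514·26.8750 + 0.3486·61.9750] = 37.5789; exercise value = 41.5000 > continuation, so V_d = 41.5000 (exercise)
Node 0 (S = 90): continuation = e^(−0.04)·[0.6514·10.8041 + 0.3486·41.5000] = 20.6629; exercise value = 10.0000 ≤ continuation, so V_0 = 20.6629

$20.66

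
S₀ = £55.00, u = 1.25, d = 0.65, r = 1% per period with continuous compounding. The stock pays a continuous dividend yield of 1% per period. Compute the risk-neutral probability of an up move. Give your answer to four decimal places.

p = 0.5833

Per-period risk-free factor R = e^0.01 = 1.0101; dividend-adjusted growth = e^(0.01−0.01) = 1.0000.
Risk-neutral probability p = (1.0000 − 0.65)/(1.25 − 0.65) = 0.3500/0.6000 = 0.5833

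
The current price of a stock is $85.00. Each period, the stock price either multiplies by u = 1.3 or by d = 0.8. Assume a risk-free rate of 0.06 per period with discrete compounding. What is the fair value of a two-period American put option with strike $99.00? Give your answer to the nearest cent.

Risk-neutral probability p = (1 + 0.06 − 0.8)/(1.3 − 0.8) = 0.2600/0.5000 = 0.5200
Terminal stock prices: S_uu = 143.7, S_ud = 88.4, S_dd = 54.4
Terminal payoffs (K − S): max(-44.65, 0) = 0, max(10.6, 0) = 10.6, max(44.6, 0) = 44.6
Node u (S = 110.5): continuation = 1/1.06·[0.5200·0.0000 + 0.4800·10.6000] = 4.8000; exercise value = 0.0000 ≤ continuation, so V_u = 4.8000
Node d (S = 68): continuation = 1/1.06·[0.5200·10.6000 + 0.4800·44.6000] = 25.3962; exercise value = 31.0000 > continuation, so V_d = 31.0000 (exercise)
Node 0 (S = 85): continuation = 1/1.06·[0.5200·4.8000 + 0.4800·31.0000] = 16.3925; exercise value = 14.0000 ≤ continuation, so V_0 = 16.3925

$16.39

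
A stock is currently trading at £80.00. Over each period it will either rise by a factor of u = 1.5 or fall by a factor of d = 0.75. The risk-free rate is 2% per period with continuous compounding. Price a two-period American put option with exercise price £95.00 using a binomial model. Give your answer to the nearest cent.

Risk-neutral probability p = (e^0.02 − 0.75)/(1.5 − 0.75) = 0.2702/0.7500 = 0.3603
Terminal stock prices: S_uu = 180, S_ud = 90, S_dd = 45
Terminal payoffs (K − S): max(-85, 0) = 0, max(5, 0) = 5, max(50, 0) = 50
Node u (S = 120): continuation = e^(−0.02)·[0.3603·0.0000 + 0.6397·5.0000] = 3.1353; exercise value = 0.0000 ≤ continuation, so V_u = 3.1353
Node d (S = 60): continuation = e^(−0.02)·[0.3603·5.0000 + 0.6397·50.0000] = 33.1189; exercise value = 35.0000 > continuation, so V_d = 35.0000 (exercise)
Node 0 (S = 80): continuation = e^(−0.02)·[0.3603·3.1353 + 0.6397·35.0000] = 23.0544; exercise value = 15.0000 ≤ continuation, so V_0 = 23.0544

£23.05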